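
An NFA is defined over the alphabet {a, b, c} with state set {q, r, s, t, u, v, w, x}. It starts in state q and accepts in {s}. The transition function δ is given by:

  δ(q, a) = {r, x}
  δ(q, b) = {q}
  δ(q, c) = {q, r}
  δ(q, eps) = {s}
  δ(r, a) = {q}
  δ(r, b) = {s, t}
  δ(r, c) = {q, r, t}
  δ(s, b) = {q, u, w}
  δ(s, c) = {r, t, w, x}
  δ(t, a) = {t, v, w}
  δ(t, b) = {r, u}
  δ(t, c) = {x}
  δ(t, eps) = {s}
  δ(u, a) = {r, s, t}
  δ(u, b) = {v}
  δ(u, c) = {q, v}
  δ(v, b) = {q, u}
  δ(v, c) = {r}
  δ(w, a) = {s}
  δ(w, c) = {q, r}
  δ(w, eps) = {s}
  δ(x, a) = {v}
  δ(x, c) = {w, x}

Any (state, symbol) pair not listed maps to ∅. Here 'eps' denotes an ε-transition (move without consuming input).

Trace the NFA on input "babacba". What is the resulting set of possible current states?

Start: ε-closure({q}) = {q, s}.
Read 'b': {q, s} → {q, s, u, w}.
Read 'a': {q, s, u, w} → {r, s, t, x}.
Read 'b': {r, s, t, x} → {q, r, s, t, u, w}.
Read 'a': {q, r, s, t, u, w} → {q, r, s, t, v, w, x}.
Read 'c': {q, r, s, t, v, w, x} → {q, r, s, t, w, x}.
Read 'b': {q, r, s, t, w, x} → {q, r, s, t, u, w}.
Read 'a': {q, r, s, t, u, w} → {q, r, s, t, v, w, x}.

{q, r, s, t, v, w, x}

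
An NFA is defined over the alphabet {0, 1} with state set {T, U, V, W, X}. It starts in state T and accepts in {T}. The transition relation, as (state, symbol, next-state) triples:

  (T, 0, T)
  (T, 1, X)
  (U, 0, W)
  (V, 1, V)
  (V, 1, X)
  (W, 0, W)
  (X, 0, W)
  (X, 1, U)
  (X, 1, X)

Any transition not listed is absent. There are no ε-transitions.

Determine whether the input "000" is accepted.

Yes

Start in {T}.
Read '0': {T} → {T}.
Read '0': {T} → {T}.
Read '0': {T} → {T}.
The final set {T} contains the accepting state T.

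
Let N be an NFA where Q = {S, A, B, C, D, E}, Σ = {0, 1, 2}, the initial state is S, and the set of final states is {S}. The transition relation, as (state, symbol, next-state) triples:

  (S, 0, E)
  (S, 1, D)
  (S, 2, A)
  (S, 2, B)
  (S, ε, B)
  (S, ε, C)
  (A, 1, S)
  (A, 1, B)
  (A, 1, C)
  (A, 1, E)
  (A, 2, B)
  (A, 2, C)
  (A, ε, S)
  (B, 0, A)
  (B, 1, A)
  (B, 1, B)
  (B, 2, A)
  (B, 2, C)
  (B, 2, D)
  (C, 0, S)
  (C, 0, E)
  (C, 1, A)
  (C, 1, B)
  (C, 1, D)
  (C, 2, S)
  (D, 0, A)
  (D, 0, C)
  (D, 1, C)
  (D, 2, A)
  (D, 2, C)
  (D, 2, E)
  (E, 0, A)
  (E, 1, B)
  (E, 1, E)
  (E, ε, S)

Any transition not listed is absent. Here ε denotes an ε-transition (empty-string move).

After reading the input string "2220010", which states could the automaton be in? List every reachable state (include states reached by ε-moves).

Start: ε-closure({S}) = {S, B, C}.
Read '2': S→{A, B}, B→{A, C, D}, C→{S}; now {S, A, B, C, D}.
Read '2': S→{A, B}, A→{B, C}, B→{A, C, D}, C→{S}, D→{A, C, E}; now {S, A, B, C, D, E}.
Read '2': S→{A, B}, A→{B, C}, B→{A, C, D}, C→{S}, D→{A, C, E}, E→∅; now {S, A, B, C, D, E}.
Read '0': S→{E}, A→∅, B→{A}, C→{S, E}, D→{A, C}, E→{A}; union {S, A, C, E}; ε-closure = {S, A, B, C, E}.
Read '0': S→{E}, A→∅, B→{A}, C→{S, E}, E→{A}; union {S, A, E}; ε-closure = {S, A, B, C, E}.
Read '1': S→{D}, A→{S, B, C, E}, B→{A, B}, C→{A, B, D}, E→{B, E}; now {S, A, B, C, D, E}.
Read '0': S→{E}, A→∅, B→{A}, C→{S, E}, D→{A, C}, E→{A}; union {S, A, C, E}; ε-closure = {S, A, B, C, E}.

{S, A, B, C, E}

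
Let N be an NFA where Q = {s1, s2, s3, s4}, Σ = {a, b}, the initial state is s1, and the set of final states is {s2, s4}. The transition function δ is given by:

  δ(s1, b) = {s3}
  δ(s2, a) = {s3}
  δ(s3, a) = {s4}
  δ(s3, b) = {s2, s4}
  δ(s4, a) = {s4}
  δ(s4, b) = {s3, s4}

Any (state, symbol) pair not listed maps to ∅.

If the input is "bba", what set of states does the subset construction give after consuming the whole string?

Start in {s1}.
Read 'b': {s1} → {s3}.
Read 'b': {s3} → {s2, s4}.
Read 'a': {s2, s4} → {s3, s4}.

{s3, s4}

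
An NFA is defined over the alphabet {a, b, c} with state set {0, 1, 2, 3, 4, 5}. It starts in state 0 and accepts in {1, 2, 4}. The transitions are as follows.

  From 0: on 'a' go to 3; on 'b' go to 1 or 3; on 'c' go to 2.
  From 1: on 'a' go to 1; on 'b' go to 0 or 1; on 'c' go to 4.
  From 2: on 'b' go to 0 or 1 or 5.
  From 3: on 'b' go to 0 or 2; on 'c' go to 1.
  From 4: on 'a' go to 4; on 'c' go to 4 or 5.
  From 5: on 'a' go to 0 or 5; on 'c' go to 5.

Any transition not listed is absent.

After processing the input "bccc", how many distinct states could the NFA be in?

Start in {0}.
Read 'b': {0} → {1, 3}.
Read 'c': {1, 3} → {1, 4}.
Read 'c': {1, 4} → {4, 5}.
Read 'c': {4, 5} → {4, 5}.
That set has 2 states.

2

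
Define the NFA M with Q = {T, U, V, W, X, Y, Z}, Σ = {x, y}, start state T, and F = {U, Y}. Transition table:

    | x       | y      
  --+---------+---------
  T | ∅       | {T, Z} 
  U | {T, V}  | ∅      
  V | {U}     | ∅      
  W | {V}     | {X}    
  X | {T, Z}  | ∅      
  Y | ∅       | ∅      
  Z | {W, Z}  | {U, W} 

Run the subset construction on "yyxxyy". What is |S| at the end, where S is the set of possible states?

1

Start in {T}.
Read 'y': T→{T, Z}; now {T, Z}.
Read 'y': T→{T, Z}, Z→{U, W}; now {T, U, W, Z}.
Read 'x': T→∅, U→{T, V}, W→{V}, Z→{W, Z}; now {T, V, W, Z}.
Read 'x': T→∅, V→{U}, W→{V}, Z→{W, Z}; now {U, V, W, Z}.
Read 'y': U→∅, V→∅, W→{X}, Z→{U, W}; now {U, W, X}.
Read 'y': U→∅, W→{X}, X→∅; now {X}.
That set has 1 state.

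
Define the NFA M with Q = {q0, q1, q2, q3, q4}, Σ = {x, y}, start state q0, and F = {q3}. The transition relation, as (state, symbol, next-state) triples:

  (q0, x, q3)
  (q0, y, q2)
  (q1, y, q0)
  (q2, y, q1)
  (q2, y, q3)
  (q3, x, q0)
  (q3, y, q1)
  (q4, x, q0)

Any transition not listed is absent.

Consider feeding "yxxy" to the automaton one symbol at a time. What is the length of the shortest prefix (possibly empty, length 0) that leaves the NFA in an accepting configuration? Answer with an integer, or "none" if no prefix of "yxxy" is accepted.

none

Start in {q0}.
Read 'y': q0→{q2}; now {q2}.
Read 'x': q2→∅; now ∅.
The set is empty and remains empty for the remaining 2 symbols.
No reachable set along the way intersects F.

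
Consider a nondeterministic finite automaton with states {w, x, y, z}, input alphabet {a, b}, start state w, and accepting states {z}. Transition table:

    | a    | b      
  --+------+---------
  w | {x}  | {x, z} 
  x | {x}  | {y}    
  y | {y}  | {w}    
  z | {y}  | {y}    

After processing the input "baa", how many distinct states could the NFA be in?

Start in {w}.
Read 'b': {w} → {x, z}.
Read 'a': {x, z} → {x, y}.
Read 'a': {x, y} → {x, y}.
That set has 2 states.

2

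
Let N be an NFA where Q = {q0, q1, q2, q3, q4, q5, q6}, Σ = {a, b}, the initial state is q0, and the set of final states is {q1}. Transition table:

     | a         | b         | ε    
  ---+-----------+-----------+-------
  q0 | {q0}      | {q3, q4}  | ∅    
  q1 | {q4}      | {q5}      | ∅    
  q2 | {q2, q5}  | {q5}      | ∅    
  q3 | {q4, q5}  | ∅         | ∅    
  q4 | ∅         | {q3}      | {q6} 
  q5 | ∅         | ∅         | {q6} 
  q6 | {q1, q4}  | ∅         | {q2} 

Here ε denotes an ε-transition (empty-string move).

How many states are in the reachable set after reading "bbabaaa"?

Start in {q0}.
Read 'b': {q0} → {q2, q3, q4, q6}.
Read 'b': {q2, q3, q4, q6} → {q2, q3, q5, q6}.
Read 'a': {q2, q3, q5, q6} → {q1, q2, q4, q5, q6}.
Read 'b': {q1, q2, q4, q5, q6} → {q2, q3, q5, q6}.
Read 'a': {q2, q3, q5, q6} → {q1, q2, q4, q5, q6}.
Read 'a': {q1, q2, q4, q5, q6} → {q1, q2, q4, q5, q6}.
Read 'a': {q1, q2, q4, q5, q6} → {q1, q2, q4, q5, q6}.
That set has 5 states.

5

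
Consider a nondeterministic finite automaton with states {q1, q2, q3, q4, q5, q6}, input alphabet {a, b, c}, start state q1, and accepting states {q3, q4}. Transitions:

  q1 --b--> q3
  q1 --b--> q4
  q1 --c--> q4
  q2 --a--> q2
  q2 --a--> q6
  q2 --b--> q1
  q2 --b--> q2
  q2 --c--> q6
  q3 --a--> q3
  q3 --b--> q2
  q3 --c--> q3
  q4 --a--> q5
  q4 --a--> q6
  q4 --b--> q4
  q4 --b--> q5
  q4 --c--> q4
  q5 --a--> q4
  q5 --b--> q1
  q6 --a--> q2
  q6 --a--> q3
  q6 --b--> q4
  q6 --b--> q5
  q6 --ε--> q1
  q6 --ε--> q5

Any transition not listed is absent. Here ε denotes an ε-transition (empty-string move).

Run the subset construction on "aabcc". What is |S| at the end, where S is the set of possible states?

Start in {q1}.
Read 'a': {q1} → ∅.
The set is empty and remains empty for the remaining 4 symbols.
That set has 0 states.

0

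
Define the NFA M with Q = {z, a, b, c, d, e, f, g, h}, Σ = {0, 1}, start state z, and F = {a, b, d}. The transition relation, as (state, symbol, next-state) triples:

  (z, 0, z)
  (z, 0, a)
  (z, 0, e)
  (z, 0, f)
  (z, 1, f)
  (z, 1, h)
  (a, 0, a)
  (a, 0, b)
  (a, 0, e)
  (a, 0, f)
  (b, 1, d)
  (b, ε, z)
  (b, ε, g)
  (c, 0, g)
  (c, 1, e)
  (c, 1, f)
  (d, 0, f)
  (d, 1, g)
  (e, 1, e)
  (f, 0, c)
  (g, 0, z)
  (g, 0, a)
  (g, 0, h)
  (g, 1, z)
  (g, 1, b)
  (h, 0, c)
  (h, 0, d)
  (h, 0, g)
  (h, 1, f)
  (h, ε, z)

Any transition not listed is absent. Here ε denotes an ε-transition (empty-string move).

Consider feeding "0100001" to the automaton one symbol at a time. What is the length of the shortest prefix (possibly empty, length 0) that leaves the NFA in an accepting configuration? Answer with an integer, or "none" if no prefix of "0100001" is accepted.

1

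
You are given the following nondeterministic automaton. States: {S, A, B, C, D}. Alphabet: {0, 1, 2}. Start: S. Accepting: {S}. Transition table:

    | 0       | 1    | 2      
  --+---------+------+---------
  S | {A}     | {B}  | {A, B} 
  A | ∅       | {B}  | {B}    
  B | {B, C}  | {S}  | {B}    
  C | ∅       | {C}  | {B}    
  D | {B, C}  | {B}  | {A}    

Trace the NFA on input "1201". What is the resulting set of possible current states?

{S, C}

Start in {S}.
Read '1': S→{B}; now {B}.
Read '2': B→{B}; now {B}.
Read '0': B→{B, C}; now {B, C}.
Read '1': B→{S}, C→{C}; now {S, C}.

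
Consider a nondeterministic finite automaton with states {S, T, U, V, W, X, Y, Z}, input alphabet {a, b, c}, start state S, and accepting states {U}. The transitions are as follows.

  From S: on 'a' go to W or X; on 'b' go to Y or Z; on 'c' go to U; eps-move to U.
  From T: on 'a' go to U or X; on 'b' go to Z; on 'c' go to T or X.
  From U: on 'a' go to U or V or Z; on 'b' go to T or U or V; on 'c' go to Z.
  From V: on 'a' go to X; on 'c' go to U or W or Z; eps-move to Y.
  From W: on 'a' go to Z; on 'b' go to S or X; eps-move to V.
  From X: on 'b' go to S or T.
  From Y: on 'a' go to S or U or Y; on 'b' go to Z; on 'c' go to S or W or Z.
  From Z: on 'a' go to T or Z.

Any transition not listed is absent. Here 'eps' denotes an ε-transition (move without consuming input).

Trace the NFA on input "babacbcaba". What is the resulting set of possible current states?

Start: ε-closure({S}) = {S, U}.
Read 'b': {S, U} → {T, U, V, Y, Z}.
Read 'a': {T, U, V, Y, Z} → {S, T, U, V, X, Y, Z}.
Read 'b': {S, T, U, V, X, Y, Z} → {S, T, U, V, Y, Z}.
Read 'a': {S, T, U, V, Y, Z} → {S, T, U, V, W, X, Y, Z}.
Read 'c': {S, T, U, V, W, X, Y, Z} → {S, T, U, V, W, X, Y, Z}.
Read 'b': {S, T, U, V, W, X, Y, Z} → {S, T, U, V, X, Y, Z}.
Read 'c': {S, T, U, V, X, Y, Z} → {S, T, U, V, W, X, Y, Z}.
Read 'a': {S, T, U, V, W, X, Y, Z} → {S, T, U, V, W, X, Y, Z}.
Read 'b': {S, T, U, V, W, X, Y, Z} → {S, T, U, V, X, Y, Z}.
Read 'a': {S, T, U, V, X, Y, Z} → {S, T, U, V, W, X, Y, Z}.

{S, T, U, V, W, X, Y, Z}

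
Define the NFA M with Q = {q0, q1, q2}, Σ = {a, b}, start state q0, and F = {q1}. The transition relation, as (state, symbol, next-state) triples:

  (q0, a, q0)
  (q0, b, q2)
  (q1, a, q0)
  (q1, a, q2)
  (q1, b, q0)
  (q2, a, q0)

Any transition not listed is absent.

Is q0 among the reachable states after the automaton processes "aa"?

Yes

Start in {q0}.
Read 'a': {q0} → {q0}.
Read 'a': {q0} → {q0}.
State q0 is in {q0}.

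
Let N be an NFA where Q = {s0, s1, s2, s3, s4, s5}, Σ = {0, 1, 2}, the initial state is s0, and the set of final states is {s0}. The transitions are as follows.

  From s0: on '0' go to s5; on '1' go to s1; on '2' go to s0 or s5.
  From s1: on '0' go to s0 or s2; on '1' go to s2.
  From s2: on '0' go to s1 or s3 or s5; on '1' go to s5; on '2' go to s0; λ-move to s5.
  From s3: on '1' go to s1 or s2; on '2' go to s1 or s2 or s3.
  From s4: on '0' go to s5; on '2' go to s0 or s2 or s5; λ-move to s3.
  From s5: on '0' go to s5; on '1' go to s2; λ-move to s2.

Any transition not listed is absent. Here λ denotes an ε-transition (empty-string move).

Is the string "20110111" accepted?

Start in {s0}.
Read '2': s0→{s0, s5}; union {s0, s5}; ε-closure = {s0, s2, s5}.
Read '0': s0→{s5}, s2→{s1, s3, s5}, s5→{s5}; union {s1, s3, s5}; ε-closure = {s1, s2, s3, s5}.
Read '1': s1→{s2}, s2→{s5}, s3→{s1, s2}, s5→{s2}; now {s1, s2, s5}.
Read '1': s1→{s2}, s2→{s5}, s5→{s2}; now {s2, s5}.
Read '0': s2→{s1, s3, s5}, s5→{s5}; union {s1, s3, s5}; ε-closure = {s1, s2, s3, s5}.
Read '1': s1→{s2}, s2→{s5}, s3→{s1, s2}, s5→{s2}; now {s1, s2, s5}.
Read '1': s1→{s2}, s2→{s5}, s5→{s2}; now {s2, s5}.
Read '1': s2→{s5}, s5→{s2}; now {s2, s5}.
The final set {s2, s5} contains no accepting state.

No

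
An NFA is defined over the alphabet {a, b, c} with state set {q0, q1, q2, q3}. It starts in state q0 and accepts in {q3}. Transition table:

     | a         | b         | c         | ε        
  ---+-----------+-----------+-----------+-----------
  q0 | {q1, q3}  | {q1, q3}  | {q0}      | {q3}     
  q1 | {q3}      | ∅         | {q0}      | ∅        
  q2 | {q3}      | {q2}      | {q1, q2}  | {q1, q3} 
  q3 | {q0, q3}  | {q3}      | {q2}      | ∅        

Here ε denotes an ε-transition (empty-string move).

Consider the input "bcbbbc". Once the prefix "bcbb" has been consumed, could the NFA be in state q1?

Yes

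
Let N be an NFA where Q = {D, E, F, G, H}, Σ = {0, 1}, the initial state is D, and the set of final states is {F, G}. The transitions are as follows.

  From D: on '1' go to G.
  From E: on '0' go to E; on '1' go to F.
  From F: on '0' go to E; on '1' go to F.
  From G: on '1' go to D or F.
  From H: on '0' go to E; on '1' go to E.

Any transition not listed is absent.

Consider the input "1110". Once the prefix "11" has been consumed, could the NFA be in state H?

No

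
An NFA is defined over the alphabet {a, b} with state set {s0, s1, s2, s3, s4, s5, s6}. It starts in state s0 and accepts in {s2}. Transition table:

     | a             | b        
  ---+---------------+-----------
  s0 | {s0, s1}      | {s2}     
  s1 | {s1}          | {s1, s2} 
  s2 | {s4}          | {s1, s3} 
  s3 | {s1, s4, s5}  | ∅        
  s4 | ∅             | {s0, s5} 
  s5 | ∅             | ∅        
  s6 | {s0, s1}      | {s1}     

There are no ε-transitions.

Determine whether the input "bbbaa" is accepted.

No

Start in {s0}.
Read 'b': {s0} → {s2}.
Read 'b': {s2} → {s1, s3}.
Read 'b': {s1, s3} → {s1, s2}.
Read 'a': {s1, s2} → {s1, s4}.
Read 'a': {s1, s4} → {s1}.
The final set {s1} contains no accepting state.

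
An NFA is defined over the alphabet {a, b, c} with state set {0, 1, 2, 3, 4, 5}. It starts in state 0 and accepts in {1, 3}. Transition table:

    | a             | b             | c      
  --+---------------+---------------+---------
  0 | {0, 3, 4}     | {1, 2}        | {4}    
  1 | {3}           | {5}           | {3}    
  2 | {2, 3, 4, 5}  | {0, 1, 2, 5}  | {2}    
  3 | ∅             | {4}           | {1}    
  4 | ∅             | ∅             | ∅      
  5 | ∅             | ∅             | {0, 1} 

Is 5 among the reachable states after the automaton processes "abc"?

No

Start in {0}.
Read 'a': 0→{0, 3, 4}; now {0, 3, 4}.
Read 'b': 0→{1, 2}, 3→{4}, 4→∅; now {1, 2, 4}.
Read 'c': 1→{3}, 2→{2}, 4→∅; now {2, 3}.
State 5 is not in {2, 3}.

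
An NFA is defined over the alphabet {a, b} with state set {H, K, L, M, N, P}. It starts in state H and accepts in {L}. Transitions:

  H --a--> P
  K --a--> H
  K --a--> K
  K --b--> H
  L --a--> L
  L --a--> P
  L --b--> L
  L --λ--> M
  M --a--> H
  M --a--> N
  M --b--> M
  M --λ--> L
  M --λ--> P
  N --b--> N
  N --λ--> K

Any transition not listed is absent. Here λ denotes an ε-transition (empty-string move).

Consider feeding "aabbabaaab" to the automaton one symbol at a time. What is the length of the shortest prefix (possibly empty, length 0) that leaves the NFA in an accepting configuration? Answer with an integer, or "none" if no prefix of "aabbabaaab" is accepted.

none

Start in {H}.
Read 'a': {H} → {P}.
Read 'a': {P} → ∅.
The set is empty and remains empty for the remaining 8 symbols.
No reachable set along the way intersects F.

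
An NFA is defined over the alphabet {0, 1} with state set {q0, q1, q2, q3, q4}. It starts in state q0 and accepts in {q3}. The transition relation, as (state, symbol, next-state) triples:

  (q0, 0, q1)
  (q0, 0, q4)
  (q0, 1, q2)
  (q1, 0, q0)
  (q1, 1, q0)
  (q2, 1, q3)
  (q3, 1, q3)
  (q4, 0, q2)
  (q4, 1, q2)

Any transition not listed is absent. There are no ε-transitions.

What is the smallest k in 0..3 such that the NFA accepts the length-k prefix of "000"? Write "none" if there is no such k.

Start in {q0}.
Read '0': {q0} → {q1, q4}.
Read '0': {q1, q4} → {q0, q2}.
Read '0': {q0, q2} → {q1, q4}.
No reachable set along the way intersects F.

none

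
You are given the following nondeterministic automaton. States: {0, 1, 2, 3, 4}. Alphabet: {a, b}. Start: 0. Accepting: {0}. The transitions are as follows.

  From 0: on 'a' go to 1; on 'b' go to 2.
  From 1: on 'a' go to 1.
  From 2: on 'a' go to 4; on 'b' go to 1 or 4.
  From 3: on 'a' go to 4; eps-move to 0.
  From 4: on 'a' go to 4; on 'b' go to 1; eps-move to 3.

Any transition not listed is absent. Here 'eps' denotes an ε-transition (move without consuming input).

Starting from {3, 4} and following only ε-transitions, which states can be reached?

{0, 3, 4}

Begin with {3, 4}.
ε-move 3 → 0; add 0.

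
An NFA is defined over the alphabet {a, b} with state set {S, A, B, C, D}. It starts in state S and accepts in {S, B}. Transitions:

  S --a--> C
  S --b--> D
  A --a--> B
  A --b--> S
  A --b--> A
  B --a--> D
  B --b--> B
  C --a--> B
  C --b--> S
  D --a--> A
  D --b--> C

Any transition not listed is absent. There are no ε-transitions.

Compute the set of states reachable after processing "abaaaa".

{A}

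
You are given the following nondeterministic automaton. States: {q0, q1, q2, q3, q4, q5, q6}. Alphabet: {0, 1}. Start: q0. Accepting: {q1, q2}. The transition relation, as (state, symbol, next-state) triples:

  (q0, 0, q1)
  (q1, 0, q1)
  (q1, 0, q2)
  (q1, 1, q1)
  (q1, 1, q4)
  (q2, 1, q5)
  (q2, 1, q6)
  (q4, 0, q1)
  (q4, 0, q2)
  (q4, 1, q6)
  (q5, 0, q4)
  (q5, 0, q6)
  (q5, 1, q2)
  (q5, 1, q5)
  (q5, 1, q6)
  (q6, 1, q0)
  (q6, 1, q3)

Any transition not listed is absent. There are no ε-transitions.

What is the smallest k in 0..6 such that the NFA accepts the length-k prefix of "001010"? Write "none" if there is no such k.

1

Start in {q0}.
Read '0': q0→{q1}; now {q1}.
None of the earlier sets intersect F, but {q1} does.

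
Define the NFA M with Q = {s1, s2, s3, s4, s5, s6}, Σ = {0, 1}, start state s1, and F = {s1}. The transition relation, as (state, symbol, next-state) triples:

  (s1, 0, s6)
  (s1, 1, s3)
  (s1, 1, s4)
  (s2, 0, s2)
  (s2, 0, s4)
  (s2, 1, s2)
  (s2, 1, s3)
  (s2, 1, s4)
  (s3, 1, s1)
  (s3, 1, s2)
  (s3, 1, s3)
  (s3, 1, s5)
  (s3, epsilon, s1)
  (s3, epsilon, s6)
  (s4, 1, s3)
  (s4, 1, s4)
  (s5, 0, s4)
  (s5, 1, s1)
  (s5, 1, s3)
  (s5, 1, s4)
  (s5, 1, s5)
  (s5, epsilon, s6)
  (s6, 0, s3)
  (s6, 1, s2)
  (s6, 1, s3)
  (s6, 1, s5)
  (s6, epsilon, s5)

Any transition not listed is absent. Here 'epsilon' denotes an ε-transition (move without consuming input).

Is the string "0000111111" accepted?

Start in {s1}.
Read '0': s1→{s6}; union {s6}; ε-closure = {s5, s6}.
Read '0': s5→{s4}, s6→{s3}; union {s3, s4}; ε-closure = {s1, s3, s4, s5, s6}.
Read '0': s1→{s6}, s3→∅, s4→∅, s5→{s4}, s6→{s3}; union {s3, s4, s6}; ε-closure = {s1, s3, s4, s5, s6}.
Read '0': s1→{s6}, s3→∅, s4→∅, s5→{s4}, s6→{s3}; union {s3, s4, s6}; ε-closure = {s1, s3, s4, s5, s6}.
Read '1': s1→{s3, s4}, s3→{s1, s2, s3, s5}, s4→{s3, s4}, s5→{s1, s3, s4, s5}, s6→{s2, s3, s5}; union {s1, s2, s3, s4, s5}; ε-closure = {s1, s2, s3, s4, s5, s6}.
Read '1': s1→{s3, s4}, s2→{s2, s3, s4}, s3→{s1, s2, s3, s5}, s4→{s3, s4}, s5→{s1, s3, s4, s5}, s6→{s2, s3, s5}; union {s1, s2, s3, s4, s5}; ε-closure = {s1, s2, s3, s4, s5, s6}.
Read '1': s1→{s3, s4}, s2→{s2, s3, s4}, s3→{s1, s2, s3, s5}, s4→{s3, s4}, s5→{s1, s3, s4, s5}, s6→{s2, s3, s5}; union {s1, s2, s3, s4, s5}; ε-closure = {s1, s2, s3, s4, s5, s6}.
Read '1': s1→{s3, s4}, s2→{s2, s3, s4}, s3→{s1, s2, s3, s5}, s4→{s3, s4}, s5→{s1, s3, s4, s5}, s6→{s2, s3, s5}; union {s1, s2, s3, s4, s5}; ε-closure = {s1, s2, s3, s4, s5, s6}.
Read '1': s1→{s3, s4}, s2→{s2, s3, s4}, s3→{s1, s2, s3, s5}, s4→{s3, s4}, s5→{s1, s3, s4, s5}, s6→{s2, s3, s5}; union {s1, s2, s3, s4, s5}; ε-closure = {s1, s2, s3, s4, s5, s6}.
Read '1': s1→{s3, s4}, s2→{s2, s3, s4}, s3→{s1, s2, s3, s5}, s4→{s3, s4}, s5→{s1, s3, s4, s5}, s6→{s2, s3, s5}; union {s1, s2, s3, s4, s5}; ε-closure = {s1, s2, s3, s4, s5, s6}.
The final set {s1, s2, s3, s4, s5, s6} contains the accepting state s1.

Yes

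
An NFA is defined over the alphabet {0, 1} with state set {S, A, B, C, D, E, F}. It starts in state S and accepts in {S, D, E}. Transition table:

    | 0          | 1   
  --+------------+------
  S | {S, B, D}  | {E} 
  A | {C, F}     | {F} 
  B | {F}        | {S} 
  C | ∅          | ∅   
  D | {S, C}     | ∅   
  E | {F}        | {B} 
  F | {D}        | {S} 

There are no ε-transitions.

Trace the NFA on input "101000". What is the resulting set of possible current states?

{S, B, C, D, F}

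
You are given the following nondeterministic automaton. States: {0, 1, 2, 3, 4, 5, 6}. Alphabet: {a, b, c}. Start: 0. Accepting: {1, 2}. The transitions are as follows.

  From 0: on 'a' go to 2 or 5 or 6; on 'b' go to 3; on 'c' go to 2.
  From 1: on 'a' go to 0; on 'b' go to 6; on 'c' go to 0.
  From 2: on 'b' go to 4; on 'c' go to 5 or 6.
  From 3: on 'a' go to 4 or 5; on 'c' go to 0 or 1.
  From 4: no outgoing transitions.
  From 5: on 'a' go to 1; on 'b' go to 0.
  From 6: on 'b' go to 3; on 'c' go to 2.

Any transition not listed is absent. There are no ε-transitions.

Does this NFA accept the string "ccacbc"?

Start in {0}.
Read 'c': 0→{2}; now {2}.
Read 'c': 2→{5, 6}; now {5, 6}.
Read 'a': 5→{1}, 6→∅; now {1}.
Read 'c': 1→{0}; now {0}.
Read 'b': 0→{3}; now {3}.
Read 'c': 3→{0, 1}; now {0, 1}.
The final set {0, 1} contains the accepting state 1.

Yes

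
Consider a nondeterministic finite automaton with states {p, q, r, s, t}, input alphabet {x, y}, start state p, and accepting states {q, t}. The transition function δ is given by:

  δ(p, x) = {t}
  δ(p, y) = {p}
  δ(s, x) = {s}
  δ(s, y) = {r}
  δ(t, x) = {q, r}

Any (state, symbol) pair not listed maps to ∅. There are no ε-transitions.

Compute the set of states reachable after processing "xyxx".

∅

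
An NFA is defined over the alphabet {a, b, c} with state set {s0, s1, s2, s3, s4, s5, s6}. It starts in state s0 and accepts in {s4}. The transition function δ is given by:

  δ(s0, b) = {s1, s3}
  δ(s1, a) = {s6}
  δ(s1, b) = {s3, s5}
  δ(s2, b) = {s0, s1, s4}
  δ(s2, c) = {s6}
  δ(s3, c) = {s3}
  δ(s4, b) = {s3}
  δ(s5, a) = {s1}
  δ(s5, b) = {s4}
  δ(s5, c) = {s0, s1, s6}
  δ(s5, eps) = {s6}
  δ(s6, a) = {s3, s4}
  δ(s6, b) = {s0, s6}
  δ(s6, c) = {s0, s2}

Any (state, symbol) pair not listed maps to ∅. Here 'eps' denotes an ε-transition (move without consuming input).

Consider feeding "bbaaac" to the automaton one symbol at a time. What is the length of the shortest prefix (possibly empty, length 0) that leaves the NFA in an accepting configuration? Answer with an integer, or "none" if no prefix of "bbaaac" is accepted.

3

Start in {s0}.
Read 'b': s0→{s1, s3}; now {s1, s3}.
Read 'b': s1→{s3, s5}, s3→∅; union {s3, s5}; ε-closure = {s3, s5, s6}.
Read 'a': s3→∅, s5→{s1}, s6→{s3, s4}; now {s1, s3, s4}.
None of the earlier sets intersect F, but {s1, s3, s4} does.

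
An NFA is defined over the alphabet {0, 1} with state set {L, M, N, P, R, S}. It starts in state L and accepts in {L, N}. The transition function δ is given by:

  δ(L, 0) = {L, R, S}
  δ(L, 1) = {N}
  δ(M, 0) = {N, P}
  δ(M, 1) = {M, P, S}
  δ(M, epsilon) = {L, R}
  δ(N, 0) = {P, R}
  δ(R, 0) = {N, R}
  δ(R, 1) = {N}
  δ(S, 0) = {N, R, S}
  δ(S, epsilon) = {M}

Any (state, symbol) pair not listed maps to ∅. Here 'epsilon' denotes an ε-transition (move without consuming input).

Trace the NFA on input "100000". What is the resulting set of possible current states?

{N, P, R}

Start in {L}.
Read '1': {L} → {N}.
Read '0': {N} → {P, R}.
Read '0': {P, R} → {N, R}.
Read '0': {N, R} → {N, P, R}.
Read '0': {N, P, R} → {N, P, R}.
Read '0': {N, P, R} → {N, P, R}.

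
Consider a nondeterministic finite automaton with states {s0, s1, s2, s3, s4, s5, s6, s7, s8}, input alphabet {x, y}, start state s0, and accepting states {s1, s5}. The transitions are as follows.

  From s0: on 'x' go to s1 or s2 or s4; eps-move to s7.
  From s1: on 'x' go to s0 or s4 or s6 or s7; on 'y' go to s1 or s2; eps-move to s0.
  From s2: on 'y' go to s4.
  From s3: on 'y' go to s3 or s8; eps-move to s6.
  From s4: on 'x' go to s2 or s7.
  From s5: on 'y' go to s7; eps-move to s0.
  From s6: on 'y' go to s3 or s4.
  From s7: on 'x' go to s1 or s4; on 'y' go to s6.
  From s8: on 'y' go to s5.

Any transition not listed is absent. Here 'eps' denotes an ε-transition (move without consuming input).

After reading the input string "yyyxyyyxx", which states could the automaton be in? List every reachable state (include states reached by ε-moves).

Start: ε-closure({s0}) = {s0, s7}.
Read 'y': s0→∅, s7→{s6}; now {s6}.
Read 'y': s6→{s3, s4}; union {s3, s4}; ε-closure = {s3, s4, s6}.
Read 'y': s3→{s3, s8}, s4→∅, s6→{s3, s4}; union {s3, s4, s8}; ε-closure = {s3, s4, s6, s8}.
Read 'x': s3→∅, s4→{s2, s7}, s6→∅, s8→∅; now {s2, s7}.
Read 'y': s2→{s4}, s7→{s6}; now {s4, s6}.
Read 'y': s4→∅, s6→{s3, s4}; union {s3, s4}; ε-closure = {s3, s4, s6}.
Read 'y': s3→{s3, s8}, s4→∅, s6→{s3, s4}; union {s3, s4, s8}; ε-closure = {s3, s4, s6, s8}.
Read 'x': s3→∅, s4→{s2, s7}, s6→∅, s8→∅; now {s2, s7}.
Read 'x': s2→∅, s7→{s1, s4}; union {s1, s4}; ε-closure = {s0, s1, s4, s7}.

{s0, s1, s4, s7}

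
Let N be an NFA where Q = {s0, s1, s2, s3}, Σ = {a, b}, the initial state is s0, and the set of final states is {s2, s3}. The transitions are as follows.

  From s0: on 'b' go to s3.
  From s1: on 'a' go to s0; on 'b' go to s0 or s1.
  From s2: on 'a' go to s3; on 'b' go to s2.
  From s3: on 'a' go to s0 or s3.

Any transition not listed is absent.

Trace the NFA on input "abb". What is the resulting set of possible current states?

∅

Start in {s0}.
Read 'a': s0→∅; now ∅.
The set is empty and remains empty for the remaining 2 symbols.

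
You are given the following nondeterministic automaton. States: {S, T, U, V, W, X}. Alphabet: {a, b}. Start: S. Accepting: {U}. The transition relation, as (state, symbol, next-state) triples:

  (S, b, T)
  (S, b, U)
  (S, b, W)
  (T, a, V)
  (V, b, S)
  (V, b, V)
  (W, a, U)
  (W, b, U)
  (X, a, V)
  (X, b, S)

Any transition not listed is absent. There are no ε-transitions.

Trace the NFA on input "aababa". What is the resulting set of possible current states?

Start in {S}.
Read 'a': {S} → ∅.
The set is empty and remains empty for the remaining 5 symbols.

∅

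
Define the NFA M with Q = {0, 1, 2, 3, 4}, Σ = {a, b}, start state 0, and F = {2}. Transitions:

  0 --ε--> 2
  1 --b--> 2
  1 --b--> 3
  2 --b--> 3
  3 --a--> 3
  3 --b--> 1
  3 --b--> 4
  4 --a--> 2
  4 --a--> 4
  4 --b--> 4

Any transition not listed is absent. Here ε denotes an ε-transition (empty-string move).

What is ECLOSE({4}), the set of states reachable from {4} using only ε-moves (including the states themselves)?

Begin with {4}.
No ε-moves leave this set, so the closure equals the set itself.

{4}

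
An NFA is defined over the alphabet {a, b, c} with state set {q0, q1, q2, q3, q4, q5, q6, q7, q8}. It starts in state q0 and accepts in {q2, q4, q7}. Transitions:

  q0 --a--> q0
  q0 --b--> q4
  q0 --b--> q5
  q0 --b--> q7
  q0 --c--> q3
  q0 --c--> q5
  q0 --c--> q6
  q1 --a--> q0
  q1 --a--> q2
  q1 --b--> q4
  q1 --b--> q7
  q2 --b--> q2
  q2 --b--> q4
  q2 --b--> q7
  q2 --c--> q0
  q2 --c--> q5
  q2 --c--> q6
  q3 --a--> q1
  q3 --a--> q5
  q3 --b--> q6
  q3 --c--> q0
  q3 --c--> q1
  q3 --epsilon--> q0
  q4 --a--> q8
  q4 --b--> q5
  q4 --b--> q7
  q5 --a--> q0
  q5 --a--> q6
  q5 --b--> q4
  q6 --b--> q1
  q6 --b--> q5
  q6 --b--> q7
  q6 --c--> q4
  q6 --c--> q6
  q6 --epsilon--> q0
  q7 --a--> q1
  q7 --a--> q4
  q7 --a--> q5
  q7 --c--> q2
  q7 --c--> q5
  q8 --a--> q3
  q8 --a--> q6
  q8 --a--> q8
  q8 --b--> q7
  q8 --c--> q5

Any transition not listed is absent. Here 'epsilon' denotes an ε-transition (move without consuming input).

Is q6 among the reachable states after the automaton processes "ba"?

Yes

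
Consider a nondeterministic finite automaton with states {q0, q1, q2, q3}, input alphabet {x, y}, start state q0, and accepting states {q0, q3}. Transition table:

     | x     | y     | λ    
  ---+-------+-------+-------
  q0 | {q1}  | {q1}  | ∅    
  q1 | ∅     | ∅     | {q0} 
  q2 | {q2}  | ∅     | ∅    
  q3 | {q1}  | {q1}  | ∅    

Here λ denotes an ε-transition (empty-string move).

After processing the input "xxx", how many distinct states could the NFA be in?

Start in {q0}.
Read 'x': q0→{q1}; union {q1}; ε-closure = {q0, q1}.
Read 'x': q0→{q1}, q1→∅; union {q1}; ε-closure = {q0, q1}.
Read 'x': q0→{q1}, q1→∅; union {q1}; ε-closure = {q0, q1}.
That set has 2 states.

2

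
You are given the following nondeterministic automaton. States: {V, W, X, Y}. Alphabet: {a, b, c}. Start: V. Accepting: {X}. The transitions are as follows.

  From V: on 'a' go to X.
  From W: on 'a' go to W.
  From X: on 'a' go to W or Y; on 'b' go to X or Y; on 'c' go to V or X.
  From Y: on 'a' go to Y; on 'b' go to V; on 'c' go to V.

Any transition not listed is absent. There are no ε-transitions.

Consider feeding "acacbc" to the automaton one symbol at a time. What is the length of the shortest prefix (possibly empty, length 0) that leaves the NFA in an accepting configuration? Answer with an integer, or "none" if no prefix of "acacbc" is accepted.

1

Start in {V}.
Read 'a': V→{X}; now {X}.
None of the earlier sets intersect F, but {X} does.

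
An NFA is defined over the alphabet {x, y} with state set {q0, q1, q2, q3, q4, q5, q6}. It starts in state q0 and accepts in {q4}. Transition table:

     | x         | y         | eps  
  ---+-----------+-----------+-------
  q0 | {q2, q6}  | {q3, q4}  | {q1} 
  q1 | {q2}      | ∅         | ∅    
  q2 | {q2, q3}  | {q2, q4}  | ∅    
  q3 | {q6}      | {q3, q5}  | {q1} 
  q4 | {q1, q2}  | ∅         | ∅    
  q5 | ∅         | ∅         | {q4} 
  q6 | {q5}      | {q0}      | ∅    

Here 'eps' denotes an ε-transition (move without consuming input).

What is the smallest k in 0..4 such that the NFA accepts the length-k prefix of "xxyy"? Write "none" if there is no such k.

Start: ε-closure({q0}) = {q0, q1}.
Read 'x': q0→{q2, q6}, q1→{q2}; now {q2, q6}.
Read 'x': q2→{q2, q3}, q6→{q5}; union {q2, q3, q5}; ε-closure = {q1, q2, q3, q4, q5}.
None of the earlier sets intersect F, but {q1, q2, q3, q4, q5} does.

2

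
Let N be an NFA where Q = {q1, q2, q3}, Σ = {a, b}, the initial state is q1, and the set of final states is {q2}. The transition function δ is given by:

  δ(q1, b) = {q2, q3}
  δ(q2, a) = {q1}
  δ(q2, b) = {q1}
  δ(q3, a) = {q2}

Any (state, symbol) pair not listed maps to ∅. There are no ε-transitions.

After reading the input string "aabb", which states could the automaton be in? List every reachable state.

∅

Start in {q1}.
Read 'a': {q1} → ∅.
The set is empty and remains empty for the remaining 3 symbols.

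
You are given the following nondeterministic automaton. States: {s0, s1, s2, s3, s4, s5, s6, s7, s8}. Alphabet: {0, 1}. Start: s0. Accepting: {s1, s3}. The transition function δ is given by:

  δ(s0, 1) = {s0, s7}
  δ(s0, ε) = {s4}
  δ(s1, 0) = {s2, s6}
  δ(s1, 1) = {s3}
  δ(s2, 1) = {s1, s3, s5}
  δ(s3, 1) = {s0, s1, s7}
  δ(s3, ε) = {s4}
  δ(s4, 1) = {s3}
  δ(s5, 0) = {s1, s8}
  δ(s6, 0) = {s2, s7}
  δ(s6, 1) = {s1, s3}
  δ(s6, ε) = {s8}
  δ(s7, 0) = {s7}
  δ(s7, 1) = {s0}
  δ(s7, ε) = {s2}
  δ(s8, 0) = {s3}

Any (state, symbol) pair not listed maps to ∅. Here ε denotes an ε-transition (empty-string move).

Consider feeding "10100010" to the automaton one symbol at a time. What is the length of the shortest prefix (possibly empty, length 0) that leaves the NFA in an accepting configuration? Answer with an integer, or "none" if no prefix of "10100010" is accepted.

Start: ε-closure({s0}) = {s0, s4}.
Read '1': s0→{s0, s7}, s4→{s3}; union {s0, s3, s7}; ε-closure = {s0, s2, s3, s4, s7}.
None of the earlier sets intersect F, but {s0, s2, s3, s4, s7} does.

1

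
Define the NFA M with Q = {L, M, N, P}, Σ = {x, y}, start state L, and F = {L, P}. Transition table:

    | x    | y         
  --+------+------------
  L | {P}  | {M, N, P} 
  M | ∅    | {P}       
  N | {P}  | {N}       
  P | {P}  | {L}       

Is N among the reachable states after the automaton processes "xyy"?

Yes

Start in {L}.
Read 'x': {L} → {P}.
Read 'y': {P} → {L}.
Read 'y': {L} → {M, N, P}.
State N is in {M, N, P}.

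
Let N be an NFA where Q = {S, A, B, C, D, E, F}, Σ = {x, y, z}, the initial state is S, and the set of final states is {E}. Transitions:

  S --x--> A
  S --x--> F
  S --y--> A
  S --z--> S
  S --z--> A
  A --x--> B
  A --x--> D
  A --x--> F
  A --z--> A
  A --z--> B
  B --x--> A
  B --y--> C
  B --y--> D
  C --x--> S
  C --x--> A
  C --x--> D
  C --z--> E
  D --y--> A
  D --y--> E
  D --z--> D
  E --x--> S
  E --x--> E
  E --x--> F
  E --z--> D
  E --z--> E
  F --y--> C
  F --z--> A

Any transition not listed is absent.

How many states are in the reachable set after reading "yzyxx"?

Start in {S}.
Read 'y': {S} → {A}.
Read 'z': {A} → {A, B}.
Read 'y': {A, B} → {C, D}.
Read 'x': {C, D} → {S, A, D}.
Read 'x': {S, A, D} → {A, B, D, F}.
That set has 4 states.

4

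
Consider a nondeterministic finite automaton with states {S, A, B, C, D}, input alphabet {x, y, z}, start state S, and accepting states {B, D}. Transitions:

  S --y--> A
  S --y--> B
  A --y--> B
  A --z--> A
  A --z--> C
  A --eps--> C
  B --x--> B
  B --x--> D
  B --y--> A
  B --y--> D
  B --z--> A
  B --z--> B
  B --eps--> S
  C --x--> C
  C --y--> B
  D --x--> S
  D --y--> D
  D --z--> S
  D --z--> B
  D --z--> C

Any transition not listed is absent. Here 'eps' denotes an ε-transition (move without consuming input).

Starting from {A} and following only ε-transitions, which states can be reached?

{A, C}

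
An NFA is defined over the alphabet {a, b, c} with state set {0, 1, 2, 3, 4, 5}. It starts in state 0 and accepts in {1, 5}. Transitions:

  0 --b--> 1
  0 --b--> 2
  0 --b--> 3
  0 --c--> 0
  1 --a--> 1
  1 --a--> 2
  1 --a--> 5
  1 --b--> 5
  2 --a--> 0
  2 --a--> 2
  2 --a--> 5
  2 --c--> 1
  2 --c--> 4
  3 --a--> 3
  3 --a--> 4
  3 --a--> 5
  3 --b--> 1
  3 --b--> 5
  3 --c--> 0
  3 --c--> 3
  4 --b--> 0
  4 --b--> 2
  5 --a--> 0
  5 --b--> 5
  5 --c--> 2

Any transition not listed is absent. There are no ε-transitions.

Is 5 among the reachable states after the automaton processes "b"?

No

Start in {0}.
Read 'b': {0} → {1, 2, 3}.
State 5 is not in {1, 2, 3}.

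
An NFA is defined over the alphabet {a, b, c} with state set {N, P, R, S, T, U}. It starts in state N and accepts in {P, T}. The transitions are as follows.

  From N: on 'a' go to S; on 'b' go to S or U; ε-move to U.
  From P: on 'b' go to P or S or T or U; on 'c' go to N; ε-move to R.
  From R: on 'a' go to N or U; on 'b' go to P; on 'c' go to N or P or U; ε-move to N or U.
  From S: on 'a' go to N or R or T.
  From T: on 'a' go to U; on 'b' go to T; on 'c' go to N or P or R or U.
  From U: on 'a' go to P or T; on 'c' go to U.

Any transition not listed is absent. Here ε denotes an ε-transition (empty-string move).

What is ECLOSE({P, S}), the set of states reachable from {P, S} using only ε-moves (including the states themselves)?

{N, P, R, S, U}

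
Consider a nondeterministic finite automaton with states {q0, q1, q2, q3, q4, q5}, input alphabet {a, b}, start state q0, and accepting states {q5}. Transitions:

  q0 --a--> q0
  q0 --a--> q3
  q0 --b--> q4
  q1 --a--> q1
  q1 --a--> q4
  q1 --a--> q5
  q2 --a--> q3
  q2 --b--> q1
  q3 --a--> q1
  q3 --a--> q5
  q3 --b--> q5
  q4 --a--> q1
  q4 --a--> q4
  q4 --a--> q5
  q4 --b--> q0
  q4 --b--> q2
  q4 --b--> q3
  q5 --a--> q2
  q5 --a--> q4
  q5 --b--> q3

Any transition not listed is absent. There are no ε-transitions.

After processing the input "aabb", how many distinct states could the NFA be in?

Start in {q0}.
Read 'a': q0→{q0, q3}; now {q0, q3}.
Read 'a': q0→{q0, q3}, q3→{q1, q5}; now {q0, q1, q3, q5}.
Read 'b': q0→{q4}, q1→∅, q3→{q5}, q5→{q3}; now {q3, q4, q5}.
Read 'b': q3→{q5}, q4→{q0, q2, q3}, q5→{q3}; now {q0, q2, q3, q5}.
That set has 4 states.

4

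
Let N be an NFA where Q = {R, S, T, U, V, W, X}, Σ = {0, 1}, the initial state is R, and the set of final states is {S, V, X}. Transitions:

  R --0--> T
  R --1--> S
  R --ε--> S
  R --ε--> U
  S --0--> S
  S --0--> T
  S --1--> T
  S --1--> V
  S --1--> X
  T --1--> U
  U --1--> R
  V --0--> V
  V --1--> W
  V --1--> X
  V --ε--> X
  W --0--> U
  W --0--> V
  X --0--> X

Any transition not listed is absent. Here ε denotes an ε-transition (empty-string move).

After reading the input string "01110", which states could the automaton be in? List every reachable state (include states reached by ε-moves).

{S, T, V, X}

Start: ε-closure({R}) = {R, S, U}.
Read '0': R→{T}, S→{S, T}, U→∅; now {S, T}.
Read '1': S→{T, V, X}, T→{U}; now {T, U, V, X}.
Read '1': T→{U}, U→{R}, V→{W, X}, X→∅; union {R, U, W, X}; ε-closure = {R, S, U, W, X}.
Read '1': R→{S}, S→{T, V, X}, U→{R}, W→∅, X→∅; union {R, S, T, V, X}; ε-closure = {R, S, T, U, V, X}.
Read '0': R→{T}, S→{S, T}, T→∅, U→∅, V→{V}, X→{X}; now {S, T, V, X}.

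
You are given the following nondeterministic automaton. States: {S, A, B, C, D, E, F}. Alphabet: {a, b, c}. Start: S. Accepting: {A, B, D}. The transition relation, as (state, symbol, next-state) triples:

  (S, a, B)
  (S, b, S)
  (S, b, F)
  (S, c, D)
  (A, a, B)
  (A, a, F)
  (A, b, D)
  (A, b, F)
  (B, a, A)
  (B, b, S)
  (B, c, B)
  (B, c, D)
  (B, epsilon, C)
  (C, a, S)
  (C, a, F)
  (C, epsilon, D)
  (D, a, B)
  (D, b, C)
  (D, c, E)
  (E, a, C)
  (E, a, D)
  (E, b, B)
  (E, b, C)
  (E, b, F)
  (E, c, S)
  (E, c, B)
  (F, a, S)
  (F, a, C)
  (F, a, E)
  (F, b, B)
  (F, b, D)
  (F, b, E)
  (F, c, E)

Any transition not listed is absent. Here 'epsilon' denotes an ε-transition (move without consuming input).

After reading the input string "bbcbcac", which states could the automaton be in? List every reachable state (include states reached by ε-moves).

Start in {S}.
Read 'b': {S} → {S, F}.
Read 'b': {S, F} → {S, B, C, D, E, F}.
Read 'c': {S, B, C, D, E, F} → {S, B, C, D, E}.
Read 'b': {S, B, C, D, E} → {S, B, C, D, F}.
Read 'c': {S, B, C, D, F} → {B, C, D, E}.
Read 'a': {B, C, D, E} → {S, A, B, C, D, F}.
Read 'c': {S, A, B, C, D, F} → {B, C, D, E}.

{B, C, D, E}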